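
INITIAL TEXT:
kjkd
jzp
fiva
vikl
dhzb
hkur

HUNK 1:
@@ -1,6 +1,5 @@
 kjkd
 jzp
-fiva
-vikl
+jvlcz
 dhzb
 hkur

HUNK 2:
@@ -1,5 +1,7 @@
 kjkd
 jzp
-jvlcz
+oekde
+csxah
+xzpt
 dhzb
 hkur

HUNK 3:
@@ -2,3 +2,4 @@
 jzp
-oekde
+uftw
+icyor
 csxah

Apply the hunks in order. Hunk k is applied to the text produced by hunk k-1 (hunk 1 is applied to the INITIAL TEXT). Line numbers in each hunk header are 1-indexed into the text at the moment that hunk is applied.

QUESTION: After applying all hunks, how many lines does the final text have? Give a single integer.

Answer: 8

Derivation:
Hunk 1: at line 1 remove [fiva,vikl] add [jvlcz] -> 5 lines: kjkd jzp jvlcz dhzb hkur
Hunk 2: at line 1 remove [jvlcz] add [oekde,csxah,xzpt] -> 7 lines: kjkd jzp oekde csxah xzpt dhzb hkur
Hunk 3: at line 2 remove [oekde] add [uftw,icyor] -> 8 lines: kjkd jzp uftw icyor csxah xzpt dhzb hkur
Final line count: 8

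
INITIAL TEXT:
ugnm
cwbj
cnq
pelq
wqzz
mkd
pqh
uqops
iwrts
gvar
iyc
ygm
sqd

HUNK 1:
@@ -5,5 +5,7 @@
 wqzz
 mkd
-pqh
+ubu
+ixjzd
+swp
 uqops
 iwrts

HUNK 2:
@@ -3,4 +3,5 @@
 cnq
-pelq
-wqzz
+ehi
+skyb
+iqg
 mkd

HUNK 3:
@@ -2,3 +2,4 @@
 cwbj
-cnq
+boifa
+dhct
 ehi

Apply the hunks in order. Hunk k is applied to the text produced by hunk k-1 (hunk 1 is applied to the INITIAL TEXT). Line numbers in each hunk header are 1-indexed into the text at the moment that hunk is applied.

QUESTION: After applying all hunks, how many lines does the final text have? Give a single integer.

Answer: 17

Derivation:
Hunk 1: at line 5 remove [pqh] add [ubu,ixjzd,swp] -> 15 lines: ugnm cwbj cnq pelq wqzz mkd ubu ixjzd swp uqops iwrts gvar iyc ygm sqd
Hunk 2: at line 3 remove [pelq,wqzz] add [ehi,skyb,iqg] -> 16 lines: ugnm cwbj cnq ehi skyb iqg mkd ubu ixjzd swp uqops iwrts gvar iyc ygm sqd
Hunk 3: at line 2 remove [cnq] add [boifa,dhct] -> 17 lines: ugnm cwbj boifa dhct ehi skyb iqg mkd ubu ixjzd swp uqops iwrts gvar iyc ygm sqd
Final line count: 17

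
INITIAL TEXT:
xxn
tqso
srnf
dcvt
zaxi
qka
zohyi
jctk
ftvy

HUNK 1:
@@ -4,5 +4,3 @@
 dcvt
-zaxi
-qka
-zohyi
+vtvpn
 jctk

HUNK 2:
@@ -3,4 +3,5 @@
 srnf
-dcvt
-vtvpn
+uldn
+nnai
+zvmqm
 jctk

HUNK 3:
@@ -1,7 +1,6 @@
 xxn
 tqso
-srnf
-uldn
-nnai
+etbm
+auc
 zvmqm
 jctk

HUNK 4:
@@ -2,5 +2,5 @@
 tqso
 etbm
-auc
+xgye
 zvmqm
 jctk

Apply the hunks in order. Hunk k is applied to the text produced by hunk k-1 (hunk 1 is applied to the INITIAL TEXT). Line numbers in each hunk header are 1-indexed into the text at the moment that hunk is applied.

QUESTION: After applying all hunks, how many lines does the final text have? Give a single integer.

Hunk 1: at line 4 remove [zaxi,qka,zohyi] add [vtvpn] -> 7 lines: xxn tqso srnf dcvt vtvpn jctk ftvy
Hunk 2: at line 3 remove [dcvt,vtvpn] add [uldn,nnai,zvmqm] -> 8 lines: xxn tqso srnf uldn nnai zvmqm jctk ftvy
Hunk 3: at line 1 remove [srnf,uldn,nnai] add [etbm,auc] -> 7 lines: xxn tqso etbm auc zvmqm jctk ftvy
Hunk 4: at line 2 remove [auc] add [xgye] -> 7 lines: xxn tqso etbm xgye zvmqm jctk ftvy
Final line count: 7

Answer: 7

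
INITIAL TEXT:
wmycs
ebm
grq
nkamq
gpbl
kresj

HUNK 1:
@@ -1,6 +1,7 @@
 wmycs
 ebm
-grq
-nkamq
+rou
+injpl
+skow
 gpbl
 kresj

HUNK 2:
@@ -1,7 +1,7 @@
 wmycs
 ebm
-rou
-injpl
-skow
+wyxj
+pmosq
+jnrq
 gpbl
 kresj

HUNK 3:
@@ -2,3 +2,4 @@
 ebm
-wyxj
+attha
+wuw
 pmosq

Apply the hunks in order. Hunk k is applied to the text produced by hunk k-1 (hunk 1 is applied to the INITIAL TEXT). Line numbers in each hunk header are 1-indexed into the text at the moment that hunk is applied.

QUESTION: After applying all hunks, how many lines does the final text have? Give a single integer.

Answer: 8

Derivation:
Hunk 1: at line 1 remove [grq,nkamq] add [rou,injpl,skow] -> 7 lines: wmycs ebm rou injpl skow gpbl kresj
Hunk 2: at line 1 remove [rou,injpl,skow] add [wyxj,pmosq,jnrq] -> 7 lines: wmycs ebm wyxj pmosq jnrq gpbl kresj
Hunk 3: at line 2 remove [wyxj] add [attha,wuw] -> 8 lines: wmycs ebm attha wuw pmosq jnrq gpbl kresj
Final line count: 8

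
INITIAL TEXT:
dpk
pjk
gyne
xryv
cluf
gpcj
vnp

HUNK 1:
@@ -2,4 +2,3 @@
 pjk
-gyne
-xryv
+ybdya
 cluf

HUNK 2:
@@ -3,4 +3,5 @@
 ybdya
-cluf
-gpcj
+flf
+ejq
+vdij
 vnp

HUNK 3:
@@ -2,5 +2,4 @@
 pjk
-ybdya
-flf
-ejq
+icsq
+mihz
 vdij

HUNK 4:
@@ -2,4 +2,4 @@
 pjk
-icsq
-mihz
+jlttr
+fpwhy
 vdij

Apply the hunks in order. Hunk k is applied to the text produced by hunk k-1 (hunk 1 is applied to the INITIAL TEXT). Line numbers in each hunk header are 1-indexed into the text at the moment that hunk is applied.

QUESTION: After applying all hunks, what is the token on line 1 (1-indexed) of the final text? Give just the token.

Hunk 1: at line 2 remove [gyne,xryv] add [ybdya] -> 6 lines: dpk pjk ybdya cluf gpcj vnp
Hunk 2: at line 3 remove [cluf,gpcj] add [flf,ejq,vdij] -> 7 lines: dpk pjk ybdya flf ejq vdij vnp
Hunk 3: at line 2 remove [ybdya,flf,ejq] add [icsq,mihz] -> 6 lines: dpk pjk icsq mihz vdij vnp
Hunk 4: at line 2 remove [icsq,mihz] add [jlttr,fpwhy] -> 6 lines: dpk pjk jlttr fpwhy vdij vnp
Final line 1: dpk

Answer: dpk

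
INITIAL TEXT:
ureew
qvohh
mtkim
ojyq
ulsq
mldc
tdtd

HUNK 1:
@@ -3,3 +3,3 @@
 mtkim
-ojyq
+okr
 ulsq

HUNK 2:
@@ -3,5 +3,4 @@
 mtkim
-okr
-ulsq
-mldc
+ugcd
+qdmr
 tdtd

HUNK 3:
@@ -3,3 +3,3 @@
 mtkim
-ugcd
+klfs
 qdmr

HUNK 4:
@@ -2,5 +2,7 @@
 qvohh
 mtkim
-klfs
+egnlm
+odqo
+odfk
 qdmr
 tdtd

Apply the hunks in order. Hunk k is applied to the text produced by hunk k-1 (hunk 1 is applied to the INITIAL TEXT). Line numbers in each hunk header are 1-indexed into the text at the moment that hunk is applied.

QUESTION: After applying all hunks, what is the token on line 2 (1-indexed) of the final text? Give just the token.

Answer: qvohh

Derivation:
Hunk 1: at line 3 remove [ojyq] add [okr] -> 7 lines: ureew qvohh mtkim okr ulsq mldc tdtd
Hunk 2: at line 3 remove [okr,ulsq,mldc] add [ugcd,qdmr] -> 6 lines: ureew qvohh mtkim ugcd qdmr tdtd
Hunk 3: at line 3 remove [ugcd] add [klfs] -> 6 lines: ureew qvohh mtkim klfs qdmr tdtd
Hunk 4: at line 2 remove [klfs] add [egnlm,odqo,odfk] -> 8 lines: ureew qvohh mtkim egnlm odqo odfk qdmr tdtd
Final line 2: qvohh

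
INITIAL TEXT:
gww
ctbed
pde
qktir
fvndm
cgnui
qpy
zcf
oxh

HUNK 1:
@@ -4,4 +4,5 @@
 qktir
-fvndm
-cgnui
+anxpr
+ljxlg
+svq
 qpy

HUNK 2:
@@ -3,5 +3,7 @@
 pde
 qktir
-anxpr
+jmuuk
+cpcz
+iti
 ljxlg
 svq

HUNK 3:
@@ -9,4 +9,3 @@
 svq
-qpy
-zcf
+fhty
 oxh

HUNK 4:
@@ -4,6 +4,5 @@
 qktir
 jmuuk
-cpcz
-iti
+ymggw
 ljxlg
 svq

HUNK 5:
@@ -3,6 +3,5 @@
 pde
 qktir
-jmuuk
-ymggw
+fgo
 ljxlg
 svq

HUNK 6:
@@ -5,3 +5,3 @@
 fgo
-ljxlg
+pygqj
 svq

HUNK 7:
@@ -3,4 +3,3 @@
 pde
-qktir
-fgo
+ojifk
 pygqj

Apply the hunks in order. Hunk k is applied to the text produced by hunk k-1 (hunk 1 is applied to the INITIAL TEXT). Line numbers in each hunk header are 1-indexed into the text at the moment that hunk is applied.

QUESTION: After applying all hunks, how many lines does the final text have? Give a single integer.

Answer: 8

Derivation:
Hunk 1: at line 4 remove [fvndm,cgnui] add [anxpr,ljxlg,svq] -> 10 lines: gww ctbed pde qktir anxpr ljxlg svq qpy zcf oxh
Hunk 2: at line 3 remove [anxpr] add [jmuuk,cpcz,iti] -> 12 lines: gww ctbed pde qktir jmuuk cpcz iti ljxlg svq qpy zcf oxh
Hunk 3: at line 9 remove [qpy,zcf] add [fhty] -> 11 lines: gww ctbed pde qktir jmuuk cpcz iti ljxlg svq fhty oxh
Hunk 4: at line 4 remove [cpcz,iti] add [ymggw] -> 10 lines: gww ctbed pde qktir jmuuk ymggw ljxlg svq fhty oxh
Hunk 5: at line 3 remove [jmuuk,ymggw] add [fgo] -> 9 lines: gww ctbed pde qktir fgo ljxlg svq fhty oxh
Hunk 6: at line 5 remove [ljxlg] add [pygqj] -> 9 lines: gww ctbed pde qktir fgo pygqj svq fhty oxh
Hunk 7: at line 3 remove [qktir,fgo] add [ojifk] -> 8 lines: gww ctbed pde ojifk pygqj svq fhty oxh
Final line count: 8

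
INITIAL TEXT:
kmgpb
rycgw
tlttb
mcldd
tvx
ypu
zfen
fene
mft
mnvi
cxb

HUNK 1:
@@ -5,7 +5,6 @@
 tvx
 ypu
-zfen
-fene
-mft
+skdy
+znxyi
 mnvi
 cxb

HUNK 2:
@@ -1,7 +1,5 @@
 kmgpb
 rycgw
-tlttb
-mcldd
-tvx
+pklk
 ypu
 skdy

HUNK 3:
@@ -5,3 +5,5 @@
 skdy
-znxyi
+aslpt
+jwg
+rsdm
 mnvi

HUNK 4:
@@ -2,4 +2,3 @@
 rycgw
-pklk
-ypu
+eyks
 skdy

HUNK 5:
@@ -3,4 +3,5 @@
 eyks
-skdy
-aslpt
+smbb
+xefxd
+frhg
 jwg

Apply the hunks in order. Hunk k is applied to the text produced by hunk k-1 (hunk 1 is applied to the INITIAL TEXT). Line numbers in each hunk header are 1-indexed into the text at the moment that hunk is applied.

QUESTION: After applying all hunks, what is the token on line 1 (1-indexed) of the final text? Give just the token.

Hunk 1: at line 5 remove [zfen,fene,mft] add [skdy,znxyi] -> 10 lines: kmgpb rycgw tlttb mcldd tvx ypu skdy znxyi mnvi cxb
Hunk 2: at line 1 remove [tlttb,mcldd,tvx] add [pklk] -> 8 lines: kmgpb rycgw pklk ypu skdy znxyi mnvi cxb
Hunk 3: at line 5 remove [znxyi] add [aslpt,jwg,rsdm] -> 10 lines: kmgpb rycgw pklk ypu skdy aslpt jwg rsdm mnvi cxb
Hunk 4: at line 2 remove [pklk,ypu] add [eyks] -> 9 lines: kmgpb rycgw eyks skdy aslpt jwg rsdm mnvi cxb
Hunk 5: at line 3 remove [skdy,aslpt] add [smbb,xefxd,frhg] -> 10 lines: kmgpb rycgw eyks smbb xefxd frhg jwg rsdm mnvi cxb
Final line 1: kmgpb

Answer: kmgpb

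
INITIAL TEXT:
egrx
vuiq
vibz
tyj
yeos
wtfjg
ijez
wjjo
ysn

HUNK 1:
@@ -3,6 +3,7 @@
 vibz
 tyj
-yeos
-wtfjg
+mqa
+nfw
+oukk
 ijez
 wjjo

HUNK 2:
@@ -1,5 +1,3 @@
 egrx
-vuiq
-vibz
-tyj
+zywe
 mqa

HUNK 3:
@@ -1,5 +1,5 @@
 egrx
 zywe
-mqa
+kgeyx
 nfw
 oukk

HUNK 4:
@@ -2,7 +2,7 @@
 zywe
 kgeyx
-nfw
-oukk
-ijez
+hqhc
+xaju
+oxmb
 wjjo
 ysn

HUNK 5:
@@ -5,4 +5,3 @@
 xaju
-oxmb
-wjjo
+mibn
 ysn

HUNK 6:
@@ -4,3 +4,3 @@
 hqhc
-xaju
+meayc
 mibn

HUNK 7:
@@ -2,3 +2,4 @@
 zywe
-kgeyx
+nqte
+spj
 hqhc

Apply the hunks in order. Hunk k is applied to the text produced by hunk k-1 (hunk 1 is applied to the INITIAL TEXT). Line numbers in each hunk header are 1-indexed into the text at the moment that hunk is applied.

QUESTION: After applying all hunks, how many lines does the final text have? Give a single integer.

Answer: 8

Derivation:
Hunk 1: at line 3 remove [yeos,wtfjg] add [mqa,nfw,oukk] -> 10 lines: egrx vuiq vibz tyj mqa nfw oukk ijez wjjo ysn
Hunk 2: at line 1 remove [vuiq,vibz,tyj] add [zywe] -> 8 lines: egrx zywe mqa nfw oukk ijez wjjo ysn
Hunk 3: at line 1 remove [mqa] add [kgeyx] -> 8 lines: egrx zywe kgeyx nfw oukk ijez wjjo ysn
Hunk 4: at line 2 remove [nfw,oukk,ijez] add [hqhc,xaju,oxmb] -> 8 lines: egrx zywe kgeyx hqhc xaju oxmb wjjo ysn
Hunk 5: at line 5 remove [oxmb,wjjo] add [mibn] -> 7 lines: egrx zywe kgeyx hqhc xaju mibn ysn
Hunk 6: at line 4 remove [xaju] add [meayc] -> 7 lines: egrx zywe kgeyx hqhc meayc mibn ysn
Hunk 7: at line 2 remove [kgeyx] add [nqte,spj] -> 8 lines: egrx zywe nqte spj hqhc meayc mibn ysn
Final line count: 8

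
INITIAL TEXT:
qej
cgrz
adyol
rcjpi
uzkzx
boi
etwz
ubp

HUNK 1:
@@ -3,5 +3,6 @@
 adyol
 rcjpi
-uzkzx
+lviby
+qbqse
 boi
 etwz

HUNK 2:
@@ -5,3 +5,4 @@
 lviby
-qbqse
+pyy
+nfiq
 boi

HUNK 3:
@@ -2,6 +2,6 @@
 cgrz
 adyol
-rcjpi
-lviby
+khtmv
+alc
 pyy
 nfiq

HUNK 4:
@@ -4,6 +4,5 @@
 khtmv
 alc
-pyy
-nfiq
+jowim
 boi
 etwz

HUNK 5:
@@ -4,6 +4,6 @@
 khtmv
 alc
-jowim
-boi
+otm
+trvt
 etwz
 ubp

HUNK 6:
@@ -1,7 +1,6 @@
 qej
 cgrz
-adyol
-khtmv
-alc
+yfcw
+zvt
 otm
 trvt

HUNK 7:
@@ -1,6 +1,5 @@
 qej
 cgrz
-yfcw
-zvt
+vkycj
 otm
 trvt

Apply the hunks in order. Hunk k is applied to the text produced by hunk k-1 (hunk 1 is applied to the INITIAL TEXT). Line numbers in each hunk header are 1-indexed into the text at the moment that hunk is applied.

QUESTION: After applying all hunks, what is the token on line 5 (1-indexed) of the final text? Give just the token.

Hunk 1: at line 3 remove [uzkzx] add [lviby,qbqse] -> 9 lines: qej cgrz adyol rcjpi lviby qbqse boi etwz ubp
Hunk 2: at line 5 remove [qbqse] add [pyy,nfiq] -> 10 lines: qej cgrz adyol rcjpi lviby pyy nfiq boi etwz ubp
Hunk 3: at line 2 remove [rcjpi,lviby] add [khtmv,alc] -> 10 lines: qej cgrz adyol khtmv alc pyy nfiq boi etwz ubp
Hunk 4: at line 4 remove [pyy,nfiq] add [jowim] -> 9 lines: qej cgrz adyol khtmv alc jowim boi etwz ubp
Hunk 5: at line 4 remove [jowim,boi] add [otm,trvt] -> 9 lines: qej cgrz adyol khtmv alc otm trvt etwz ubp
Hunk 6: at line 1 remove [adyol,khtmv,alc] add [yfcw,zvt] -> 8 lines: qej cgrz yfcw zvt otm trvt etwz ubp
Hunk 7: at line 1 remove [yfcw,zvt] add [vkycj] -> 7 lines: qej cgrz vkycj otm trvt etwz ubp
Final line 5: trvt

Answer: trvt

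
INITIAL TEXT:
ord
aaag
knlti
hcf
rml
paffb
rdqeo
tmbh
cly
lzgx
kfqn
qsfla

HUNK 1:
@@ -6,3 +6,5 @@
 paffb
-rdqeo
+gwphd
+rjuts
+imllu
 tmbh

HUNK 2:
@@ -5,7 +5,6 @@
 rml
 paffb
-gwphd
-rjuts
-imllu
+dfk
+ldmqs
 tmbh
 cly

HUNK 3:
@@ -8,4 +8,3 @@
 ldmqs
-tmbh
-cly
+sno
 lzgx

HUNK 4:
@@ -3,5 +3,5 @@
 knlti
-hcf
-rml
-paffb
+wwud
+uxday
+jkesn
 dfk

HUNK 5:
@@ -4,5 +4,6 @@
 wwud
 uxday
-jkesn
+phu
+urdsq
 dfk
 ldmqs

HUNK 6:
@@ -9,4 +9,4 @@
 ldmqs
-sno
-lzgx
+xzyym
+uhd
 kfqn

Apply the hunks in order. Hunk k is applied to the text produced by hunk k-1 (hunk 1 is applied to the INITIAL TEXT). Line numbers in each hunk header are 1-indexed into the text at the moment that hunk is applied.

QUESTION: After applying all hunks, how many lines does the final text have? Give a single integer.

Hunk 1: at line 6 remove [rdqeo] add [gwphd,rjuts,imllu] -> 14 lines: ord aaag knlti hcf rml paffb gwphd rjuts imllu tmbh cly lzgx kfqn qsfla
Hunk 2: at line 5 remove [gwphd,rjuts,imllu] add [dfk,ldmqs] -> 13 lines: ord aaag knlti hcf rml paffb dfk ldmqs tmbh cly lzgx kfqn qsfla
Hunk 3: at line 8 remove [tmbh,cly] add [sno] -> 12 lines: ord aaag knlti hcf rml paffb dfk ldmqs sno lzgx kfqn qsfla
Hunk 4: at line 3 remove [hcf,rml,paffb] add [wwud,uxday,jkesn] -> 12 lines: ord aaag knlti wwud uxday jkesn dfk ldmqs sno lzgx kfqn qsfla
Hunk 5: at line 4 remove [jkesn] add [phu,urdsq] -> 13 lines: ord aaag knlti wwud uxday phu urdsq dfk ldmqs sno lzgx kfqn qsfla
Hunk 6: at line 9 remove [sno,lzgx] add [xzyym,uhd] -> 13 lines: ord aaag knlti wwud uxday phu urdsq dfk ldmqs xzyym uhd kfqn qsfla
Final line count: 13

Answer: 13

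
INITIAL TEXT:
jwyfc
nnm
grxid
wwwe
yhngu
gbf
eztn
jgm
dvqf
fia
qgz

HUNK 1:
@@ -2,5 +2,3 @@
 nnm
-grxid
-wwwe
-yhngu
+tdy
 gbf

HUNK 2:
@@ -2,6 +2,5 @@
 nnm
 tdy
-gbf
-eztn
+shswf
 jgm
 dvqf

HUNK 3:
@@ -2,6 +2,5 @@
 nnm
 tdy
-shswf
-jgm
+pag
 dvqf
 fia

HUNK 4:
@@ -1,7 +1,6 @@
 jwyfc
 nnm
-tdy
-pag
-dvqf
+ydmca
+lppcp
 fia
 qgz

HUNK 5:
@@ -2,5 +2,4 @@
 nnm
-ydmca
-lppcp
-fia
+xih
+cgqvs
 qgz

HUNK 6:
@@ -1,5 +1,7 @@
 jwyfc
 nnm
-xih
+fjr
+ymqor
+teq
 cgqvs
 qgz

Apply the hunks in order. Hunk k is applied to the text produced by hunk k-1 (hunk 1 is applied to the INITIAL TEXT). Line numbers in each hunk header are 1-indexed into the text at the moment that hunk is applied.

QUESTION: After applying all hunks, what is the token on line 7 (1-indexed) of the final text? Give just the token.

Hunk 1: at line 2 remove [grxid,wwwe,yhngu] add [tdy] -> 9 lines: jwyfc nnm tdy gbf eztn jgm dvqf fia qgz
Hunk 2: at line 2 remove [gbf,eztn] add [shswf] -> 8 lines: jwyfc nnm tdy shswf jgm dvqf fia qgz
Hunk 3: at line 2 remove [shswf,jgm] add [pag] -> 7 lines: jwyfc nnm tdy pag dvqf fia qgz
Hunk 4: at line 1 remove [tdy,pag,dvqf] add [ydmca,lppcp] -> 6 lines: jwyfc nnm ydmca lppcp fia qgz
Hunk 5: at line 2 remove [ydmca,lppcp,fia] add [xih,cgqvs] -> 5 lines: jwyfc nnm xih cgqvs qgz
Hunk 6: at line 1 remove [xih] add [fjr,ymqor,teq] -> 7 lines: jwyfc nnm fjr ymqor teq cgqvs qgz
Final line 7: qgz

Answer: qgz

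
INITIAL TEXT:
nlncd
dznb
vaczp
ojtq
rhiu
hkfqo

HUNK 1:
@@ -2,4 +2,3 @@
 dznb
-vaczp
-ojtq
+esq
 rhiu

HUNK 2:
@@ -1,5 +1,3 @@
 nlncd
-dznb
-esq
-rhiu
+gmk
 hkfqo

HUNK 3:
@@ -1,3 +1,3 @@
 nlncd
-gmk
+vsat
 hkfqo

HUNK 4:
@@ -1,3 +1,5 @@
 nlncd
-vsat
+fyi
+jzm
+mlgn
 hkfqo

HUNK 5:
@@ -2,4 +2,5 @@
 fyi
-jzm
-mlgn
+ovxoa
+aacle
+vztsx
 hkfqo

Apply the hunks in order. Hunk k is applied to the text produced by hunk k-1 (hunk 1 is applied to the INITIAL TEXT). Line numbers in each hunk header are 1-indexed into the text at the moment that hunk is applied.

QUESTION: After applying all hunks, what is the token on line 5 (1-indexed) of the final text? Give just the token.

Hunk 1: at line 2 remove [vaczp,ojtq] add [esq] -> 5 lines: nlncd dznb esq rhiu hkfqo
Hunk 2: at line 1 remove [dznb,esq,rhiu] add [gmk] -> 3 lines: nlncd gmk hkfqo
Hunk 3: at line 1 remove [gmk] add [vsat] -> 3 lines: nlncd vsat hkfqo
Hunk 4: at line 1 remove [vsat] add [fyi,jzm,mlgn] -> 5 lines: nlncd fyi jzm mlgn hkfqo
Hunk 5: at line 2 remove [jzm,mlgn] add [ovxoa,aacle,vztsx] -> 6 lines: nlncd fyi ovxoa aacle vztsx hkfqo
Final line 5: vztsx

Answer: vztsx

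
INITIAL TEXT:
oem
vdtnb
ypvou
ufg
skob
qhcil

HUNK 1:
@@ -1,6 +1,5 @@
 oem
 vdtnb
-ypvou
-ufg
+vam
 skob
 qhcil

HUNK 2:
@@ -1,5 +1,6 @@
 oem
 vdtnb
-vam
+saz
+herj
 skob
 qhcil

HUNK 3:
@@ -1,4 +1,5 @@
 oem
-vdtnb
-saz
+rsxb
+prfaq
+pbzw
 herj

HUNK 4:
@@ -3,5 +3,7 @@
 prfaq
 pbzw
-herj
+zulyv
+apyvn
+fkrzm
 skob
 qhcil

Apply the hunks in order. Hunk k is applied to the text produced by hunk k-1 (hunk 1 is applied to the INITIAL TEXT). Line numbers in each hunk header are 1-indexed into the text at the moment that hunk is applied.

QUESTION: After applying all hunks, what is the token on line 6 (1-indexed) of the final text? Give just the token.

Answer: apyvn

Derivation:
Hunk 1: at line 1 remove [ypvou,ufg] add [vam] -> 5 lines: oem vdtnb vam skob qhcil
Hunk 2: at line 1 remove [vam] add [saz,herj] -> 6 lines: oem vdtnb saz herj skob qhcil
Hunk 3: at line 1 remove [vdtnb,saz] add [rsxb,prfaq,pbzw] -> 7 lines: oem rsxb prfaq pbzw herj skob qhcil
Hunk 4: at line 3 remove [herj] add [zulyv,apyvn,fkrzm] -> 9 lines: oem rsxb prfaq pbzw zulyv apyvn fkrzm skob qhcil
Final line 6: apyvn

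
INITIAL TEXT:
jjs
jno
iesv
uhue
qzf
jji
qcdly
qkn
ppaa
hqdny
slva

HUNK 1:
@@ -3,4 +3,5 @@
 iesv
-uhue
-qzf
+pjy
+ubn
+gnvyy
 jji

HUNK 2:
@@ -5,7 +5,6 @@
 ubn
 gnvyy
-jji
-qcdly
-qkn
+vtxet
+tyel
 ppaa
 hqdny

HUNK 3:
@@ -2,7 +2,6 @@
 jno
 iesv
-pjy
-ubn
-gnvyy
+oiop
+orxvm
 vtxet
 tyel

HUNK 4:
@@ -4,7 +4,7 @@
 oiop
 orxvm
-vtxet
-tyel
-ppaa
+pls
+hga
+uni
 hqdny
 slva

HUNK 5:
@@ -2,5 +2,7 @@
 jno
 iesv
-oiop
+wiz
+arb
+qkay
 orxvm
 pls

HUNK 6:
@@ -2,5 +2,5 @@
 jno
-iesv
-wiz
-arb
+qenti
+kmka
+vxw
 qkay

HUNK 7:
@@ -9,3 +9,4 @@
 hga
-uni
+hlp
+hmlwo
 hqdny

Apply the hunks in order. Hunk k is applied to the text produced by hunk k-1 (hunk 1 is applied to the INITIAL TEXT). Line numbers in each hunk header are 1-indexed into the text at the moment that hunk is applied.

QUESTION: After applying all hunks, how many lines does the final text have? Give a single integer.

Answer: 13

Derivation:
Hunk 1: at line 3 remove [uhue,qzf] add [pjy,ubn,gnvyy] -> 12 lines: jjs jno iesv pjy ubn gnvyy jji qcdly qkn ppaa hqdny slva
Hunk 2: at line 5 remove [jji,qcdly,qkn] add [vtxet,tyel] -> 11 lines: jjs jno iesv pjy ubn gnvyy vtxet tyel ppaa hqdny slva
Hunk 3: at line 2 remove [pjy,ubn,gnvyy] add [oiop,orxvm] -> 10 lines: jjs jno iesv oiop orxvm vtxet tyel ppaa hqdny slva
Hunk 4: at line 4 remove [vtxet,tyel,ppaa] add [pls,hga,uni] -> 10 lines: jjs jno iesv oiop orxvm pls hga uni hqdny slva
Hunk 5: at line 2 remove [oiop] add [wiz,arb,qkay] -> 12 lines: jjs jno iesv wiz arb qkay orxvm pls hga uni hqdny slva
Hunk 6: at line 2 remove [iesv,wiz,arb] add [qenti,kmka,vxw] -> 12 lines: jjs jno qenti kmka vxw qkay orxvm pls hga uni hqdny slva
Hunk 7: at line 9 remove [uni] add [hlp,hmlwo] -> 13 lines: jjs jno qenti kmka vxw qkay orxvm pls hga hlp hmlwo hqdny slva
Final line count: 13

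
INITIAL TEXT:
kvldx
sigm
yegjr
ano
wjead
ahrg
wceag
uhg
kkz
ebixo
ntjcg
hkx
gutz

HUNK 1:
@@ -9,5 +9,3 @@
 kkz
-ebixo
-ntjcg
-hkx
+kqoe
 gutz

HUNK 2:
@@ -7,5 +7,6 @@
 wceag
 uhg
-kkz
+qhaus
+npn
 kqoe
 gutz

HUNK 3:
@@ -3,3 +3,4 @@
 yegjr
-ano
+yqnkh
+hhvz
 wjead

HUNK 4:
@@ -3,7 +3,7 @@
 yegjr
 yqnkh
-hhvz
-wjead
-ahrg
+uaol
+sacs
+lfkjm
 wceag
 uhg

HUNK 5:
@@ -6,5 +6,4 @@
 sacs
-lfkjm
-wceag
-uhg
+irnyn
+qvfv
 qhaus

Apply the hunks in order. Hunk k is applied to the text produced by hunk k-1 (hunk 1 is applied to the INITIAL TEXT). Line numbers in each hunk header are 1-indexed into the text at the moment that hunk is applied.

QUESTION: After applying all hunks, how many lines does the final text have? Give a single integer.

Answer: 12

Derivation:
Hunk 1: at line 9 remove [ebixo,ntjcg,hkx] add [kqoe] -> 11 lines: kvldx sigm yegjr ano wjead ahrg wceag uhg kkz kqoe gutz
Hunk 2: at line 7 remove [kkz] add [qhaus,npn] -> 12 lines: kvldx sigm yegjr ano wjead ahrg wceag uhg qhaus npn kqoe gutz
Hunk 3: at line 3 remove [ano] add [yqnkh,hhvz] -> 13 lines: kvldx sigm yegjr yqnkh hhvz wjead ahrg wceag uhg qhaus npn kqoe gutz
Hunk 4: at line 3 remove [hhvz,wjead,ahrg] add [uaol,sacs,lfkjm] -> 13 lines: kvldx sigm yegjr yqnkh uaol sacs lfkjm wceag uhg qhaus npn kqoe gutz
Hunk 5: at line 6 remove [lfkjm,wceag,uhg] add [irnyn,qvfv] -> 12 lines: kvldx sigm yegjr yqnkh uaol sacs irnyn qvfv qhaus npn kqoe gutz
Final line count: 12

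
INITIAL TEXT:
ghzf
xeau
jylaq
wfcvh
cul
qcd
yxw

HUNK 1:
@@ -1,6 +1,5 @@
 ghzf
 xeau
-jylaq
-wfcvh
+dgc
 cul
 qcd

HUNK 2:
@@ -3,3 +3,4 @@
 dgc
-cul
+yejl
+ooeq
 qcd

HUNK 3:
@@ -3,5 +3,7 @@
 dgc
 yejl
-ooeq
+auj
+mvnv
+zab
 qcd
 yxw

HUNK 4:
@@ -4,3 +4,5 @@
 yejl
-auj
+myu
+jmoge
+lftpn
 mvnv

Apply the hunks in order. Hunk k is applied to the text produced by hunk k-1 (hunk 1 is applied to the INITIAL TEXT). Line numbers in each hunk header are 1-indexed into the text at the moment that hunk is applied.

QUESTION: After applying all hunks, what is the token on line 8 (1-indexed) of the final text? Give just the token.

Answer: mvnv

Derivation:
Hunk 1: at line 1 remove [jylaq,wfcvh] add [dgc] -> 6 lines: ghzf xeau dgc cul qcd yxw
Hunk 2: at line 3 remove [cul] add [yejl,ooeq] -> 7 lines: ghzf xeau dgc yejl ooeq qcd yxw
Hunk 3: at line 3 remove [ooeq] add [auj,mvnv,zab] -> 9 lines: ghzf xeau dgc yejl auj mvnv zab qcd yxw
Hunk 4: at line 4 remove [auj] add [myu,jmoge,lftpn] -> 11 lines: ghzf xeau dgc yejl myu jmoge lftpn mvnv zab qcd yxw
Final line 8: mvnv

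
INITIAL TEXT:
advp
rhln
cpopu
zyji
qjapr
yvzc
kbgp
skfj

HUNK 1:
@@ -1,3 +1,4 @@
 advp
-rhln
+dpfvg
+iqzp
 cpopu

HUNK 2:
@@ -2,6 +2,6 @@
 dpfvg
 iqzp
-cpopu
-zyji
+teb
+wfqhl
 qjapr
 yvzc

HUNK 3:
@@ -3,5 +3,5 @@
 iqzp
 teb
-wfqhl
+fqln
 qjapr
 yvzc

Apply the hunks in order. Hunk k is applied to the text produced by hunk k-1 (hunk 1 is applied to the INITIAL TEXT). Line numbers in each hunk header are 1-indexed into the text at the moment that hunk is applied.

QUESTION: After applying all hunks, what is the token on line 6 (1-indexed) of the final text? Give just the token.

Answer: qjapr

Derivation:
Hunk 1: at line 1 remove [rhln] add [dpfvg,iqzp] -> 9 lines: advp dpfvg iqzp cpopu zyji qjapr yvzc kbgp skfj
Hunk 2: at line 2 remove [cpopu,zyji] add [teb,wfqhl] -> 9 lines: advp dpfvg iqzp teb wfqhl qjapr yvzc kbgp skfj
Hunk 3: at line 3 remove [wfqhl] add [fqln] -> 9 lines: advp dpfvg iqzp teb fqln qjapr yvzc kbgp skfj
Final line 6: qjapr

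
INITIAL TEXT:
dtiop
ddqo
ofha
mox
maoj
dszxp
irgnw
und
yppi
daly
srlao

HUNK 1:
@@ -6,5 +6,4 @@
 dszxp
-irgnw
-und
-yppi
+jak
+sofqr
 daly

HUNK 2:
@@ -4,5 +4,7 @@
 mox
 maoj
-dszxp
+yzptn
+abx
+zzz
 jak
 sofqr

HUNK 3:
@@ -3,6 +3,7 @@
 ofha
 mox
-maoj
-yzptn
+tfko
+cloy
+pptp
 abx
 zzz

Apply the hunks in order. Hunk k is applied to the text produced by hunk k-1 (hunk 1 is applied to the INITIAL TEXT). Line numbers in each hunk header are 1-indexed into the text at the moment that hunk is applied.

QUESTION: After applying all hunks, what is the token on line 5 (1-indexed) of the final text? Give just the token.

Answer: tfko

Derivation:
Hunk 1: at line 6 remove [irgnw,und,yppi] add [jak,sofqr] -> 10 lines: dtiop ddqo ofha mox maoj dszxp jak sofqr daly srlao
Hunk 2: at line 4 remove [dszxp] add [yzptn,abx,zzz] -> 12 lines: dtiop ddqo ofha mox maoj yzptn abx zzz jak sofqr daly srlao
Hunk 3: at line 3 remove [maoj,yzptn] add [tfko,cloy,pptp] -> 13 lines: dtiop ddqo ofha mox tfko cloy pptp abx zzz jak sofqr daly srlao
Final line 5: tfko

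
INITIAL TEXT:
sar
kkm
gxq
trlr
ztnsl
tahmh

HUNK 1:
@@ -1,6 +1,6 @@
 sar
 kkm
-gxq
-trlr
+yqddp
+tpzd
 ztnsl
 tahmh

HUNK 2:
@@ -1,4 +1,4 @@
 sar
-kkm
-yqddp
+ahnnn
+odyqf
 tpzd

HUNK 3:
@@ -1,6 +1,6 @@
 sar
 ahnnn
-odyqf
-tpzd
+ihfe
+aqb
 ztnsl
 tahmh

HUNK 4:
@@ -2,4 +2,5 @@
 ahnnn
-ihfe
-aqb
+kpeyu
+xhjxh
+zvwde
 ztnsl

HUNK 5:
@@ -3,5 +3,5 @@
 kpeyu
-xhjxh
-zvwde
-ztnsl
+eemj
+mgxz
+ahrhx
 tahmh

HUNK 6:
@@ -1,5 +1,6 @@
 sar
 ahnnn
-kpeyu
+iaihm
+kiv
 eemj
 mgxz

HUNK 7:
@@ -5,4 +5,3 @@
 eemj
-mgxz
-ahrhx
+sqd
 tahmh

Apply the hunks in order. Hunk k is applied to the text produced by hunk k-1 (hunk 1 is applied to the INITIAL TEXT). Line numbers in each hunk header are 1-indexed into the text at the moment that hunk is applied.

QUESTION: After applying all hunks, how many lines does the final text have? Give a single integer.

Hunk 1: at line 1 remove [gxq,trlr] add [yqddp,tpzd] -> 6 lines: sar kkm yqddp tpzd ztnsl tahmh
Hunk 2: at line 1 remove [kkm,yqddp] add [ahnnn,odyqf] -> 6 lines: sar ahnnn odyqf tpzd ztnsl tahmh
Hunk 3: at line 1 remove [odyqf,tpzd] add [ihfe,aqb] -> 6 lines: sar ahnnn ihfe aqb ztnsl tahmh
Hunk 4: at line 2 remove [ihfe,aqb] add [kpeyu,xhjxh,zvwde] -> 7 lines: sar ahnnn kpeyu xhjxh zvwde ztnsl tahmh
Hunk 5: at line 3 remove [xhjxh,zvwde,ztnsl] add [eemj,mgxz,ahrhx] -> 7 lines: sar ahnnn kpeyu eemj mgxz ahrhx tahmh
Hunk 6: at line 1 remove [kpeyu] add [iaihm,kiv] -> 8 lines: sar ahnnn iaihm kiv eemj mgxz ahrhx tahmh
Hunk 7: at line 5 remove [mgxz,ahrhx] add [sqd] -> 7 lines: sar ahnnn iaihm kiv eemj sqd tahmh
Final line count: 7

Answer: 7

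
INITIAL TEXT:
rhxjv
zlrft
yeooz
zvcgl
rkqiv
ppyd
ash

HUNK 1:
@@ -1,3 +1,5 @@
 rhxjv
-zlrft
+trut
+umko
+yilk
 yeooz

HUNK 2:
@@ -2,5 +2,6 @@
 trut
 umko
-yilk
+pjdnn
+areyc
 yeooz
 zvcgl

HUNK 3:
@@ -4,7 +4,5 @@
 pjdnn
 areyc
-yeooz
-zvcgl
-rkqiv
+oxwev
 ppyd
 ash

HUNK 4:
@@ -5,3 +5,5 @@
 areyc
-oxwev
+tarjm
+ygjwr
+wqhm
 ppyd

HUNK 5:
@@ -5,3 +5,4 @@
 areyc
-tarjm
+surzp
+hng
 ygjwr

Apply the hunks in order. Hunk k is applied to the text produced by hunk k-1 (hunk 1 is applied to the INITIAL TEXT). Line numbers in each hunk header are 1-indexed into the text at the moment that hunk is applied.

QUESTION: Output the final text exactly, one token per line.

Hunk 1: at line 1 remove [zlrft] add [trut,umko,yilk] -> 9 lines: rhxjv trut umko yilk yeooz zvcgl rkqiv ppyd ash
Hunk 2: at line 2 remove [yilk] add [pjdnn,areyc] -> 10 lines: rhxjv trut umko pjdnn areyc yeooz zvcgl rkqiv ppyd ash
Hunk 3: at line 4 remove [yeooz,zvcgl,rkqiv] add [oxwev] -> 8 lines: rhxjv trut umko pjdnn areyc oxwev ppyd ash
Hunk 4: at line 5 remove [oxwev] add [tarjm,ygjwr,wqhm] -> 10 lines: rhxjv trut umko pjdnn areyc tarjm ygjwr wqhm ppyd ash
Hunk 5: at line 5 remove [tarjm] add [surzp,hng] -> 11 lines: rhxjv trut umko pjdnn areyc surzp hng ygjwr wqhm ppyd ash

Answer: rhxjv
trut
umko
pjdnn
areyc
surzp
hng
ygjwr
wqhm
ppyd
ash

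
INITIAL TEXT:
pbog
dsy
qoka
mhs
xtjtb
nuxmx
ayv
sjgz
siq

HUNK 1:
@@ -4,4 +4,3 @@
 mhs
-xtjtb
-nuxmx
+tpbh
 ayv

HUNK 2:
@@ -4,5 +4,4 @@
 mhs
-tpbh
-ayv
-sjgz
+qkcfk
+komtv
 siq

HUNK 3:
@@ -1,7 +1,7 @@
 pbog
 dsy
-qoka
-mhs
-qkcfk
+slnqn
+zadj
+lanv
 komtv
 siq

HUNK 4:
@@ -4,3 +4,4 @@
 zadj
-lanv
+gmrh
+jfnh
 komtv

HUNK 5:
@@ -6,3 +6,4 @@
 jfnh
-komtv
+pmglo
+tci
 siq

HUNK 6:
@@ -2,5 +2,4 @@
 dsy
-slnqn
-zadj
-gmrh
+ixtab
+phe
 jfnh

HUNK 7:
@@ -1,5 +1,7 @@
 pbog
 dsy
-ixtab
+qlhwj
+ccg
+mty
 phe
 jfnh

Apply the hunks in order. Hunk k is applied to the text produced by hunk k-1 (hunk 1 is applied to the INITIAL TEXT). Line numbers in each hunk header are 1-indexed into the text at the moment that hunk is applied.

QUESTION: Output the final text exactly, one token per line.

Hunk 1: at line 4 remove [xtjtb,nuxmx] add [tpbh] -> 8 lines: pbog dsy qoka mhs tpbh ayv sjgz siq
Hunk 2: at line 4 remove [tpbh,ayv,sjgz] add [qkcfk,komtv] -> 7 lines: pbog dsy qoka mhs qkcfk komtv siq
Hunk 3: at line 1 remove [qoka,mhs,qkcfk] add [slnqn,zadj,lanv] -> 7 lines: pbog dsy slnqn zadj lanv komtv siq
Hunk 4: at line 4 remove [lanv] add [gmrh,jfnh] -> 8 lines: pbog dsy slnqn zadj gmrh jfnh komtv siq
Hunk 5: at line 6 remove [komtv] add [pmglo,tci] -> 9 lines: pbog dsy slnqn zadj gmrh jfnh pmglo tci siq
Hunk 6: at line 2 remove [slnqn,zadj,gmrh] add [ixtab,phe] -> 8 lines: pbog dsy ixtab phe jfnh pmglo tci siq
Hunk 7: at line 1 remove [ixtab] add [qlhwj,ccg,mty] -> 10 lines: pbog dsy qlhwj ccg mty phe jfnh pmglo tci siq

Answer: pbog
dsy
qlhwj
ccg
mty
phe
jfnh
pmglo
tci
siq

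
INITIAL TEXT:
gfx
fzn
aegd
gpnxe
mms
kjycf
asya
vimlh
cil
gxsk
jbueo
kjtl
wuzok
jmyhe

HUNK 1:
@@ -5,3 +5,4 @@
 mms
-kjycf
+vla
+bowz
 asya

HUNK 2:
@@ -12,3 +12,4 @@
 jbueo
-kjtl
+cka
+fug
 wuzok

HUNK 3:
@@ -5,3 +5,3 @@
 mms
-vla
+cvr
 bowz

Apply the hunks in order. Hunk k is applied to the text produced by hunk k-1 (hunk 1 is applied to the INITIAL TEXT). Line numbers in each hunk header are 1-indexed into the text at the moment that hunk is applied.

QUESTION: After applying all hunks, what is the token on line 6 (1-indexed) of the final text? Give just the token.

Hunk 1: at line 5 remove [kjycf] add [vla,bowz] -> 15 lines: gfx fzn aegd gpnxe mms vla bowz asya vimlh cil gxsk jbueo kjtl wuzok jmyhe
Hunk 2: at line 12 remove [kjtl] add [cka,fug] -> 16 lines: gfx fzn aegd gpnxe mms vla bowz asya vimlh cil gxsk jbueo cka fug wuzok jmyhe
Hunk 3: at line 5 remove [vla] add [cvr] -> 16 lines: gfx fzn aegd gpnxe mms cvr bowz asya vimlh cil gxsk jbueo cka fug wuzok jmyhe
Final line 6: cvr

Answer: cvr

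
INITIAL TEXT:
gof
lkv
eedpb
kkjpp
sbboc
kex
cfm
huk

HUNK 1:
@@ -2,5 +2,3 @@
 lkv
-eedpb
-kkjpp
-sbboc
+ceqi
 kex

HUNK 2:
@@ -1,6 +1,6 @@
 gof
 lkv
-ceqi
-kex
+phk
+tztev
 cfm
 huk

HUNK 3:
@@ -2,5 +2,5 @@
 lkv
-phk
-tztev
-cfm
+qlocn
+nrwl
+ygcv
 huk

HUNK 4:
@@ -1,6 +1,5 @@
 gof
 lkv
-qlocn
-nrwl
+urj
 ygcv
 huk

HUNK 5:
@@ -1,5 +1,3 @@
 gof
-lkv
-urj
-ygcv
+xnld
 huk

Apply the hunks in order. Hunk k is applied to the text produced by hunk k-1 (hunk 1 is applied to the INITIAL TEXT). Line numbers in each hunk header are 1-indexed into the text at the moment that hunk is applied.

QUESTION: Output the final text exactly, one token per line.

Hunk 1: at line 2 remove [eedpb,kkjpp,sbboc] add [ceqi] -> 6 lines: gof lkv ceqi kex cfm huk
Hunk 2: at line 1 remove [ceqi,kex] add [phk,tztev] -> 6 lines: gof lkv phk tztev cfm huk
Hunk 3: at line 2 remove [phk,tztev,cfm] add [qlocn,nrwl,ygcv] -> 6 lines: gof lkv qlocn nrwl ygcv huk
Hunk 4: at line 1 remove [qlocn,nrwl] add [urj] -> 5 lines: gof lkv urj ygcv huk
Hunk 5: at line 1 remove [lkv,urj,ygcv] add [xnld] -> 3 lines: gof xnld huk

Answer: gof
xnld
huk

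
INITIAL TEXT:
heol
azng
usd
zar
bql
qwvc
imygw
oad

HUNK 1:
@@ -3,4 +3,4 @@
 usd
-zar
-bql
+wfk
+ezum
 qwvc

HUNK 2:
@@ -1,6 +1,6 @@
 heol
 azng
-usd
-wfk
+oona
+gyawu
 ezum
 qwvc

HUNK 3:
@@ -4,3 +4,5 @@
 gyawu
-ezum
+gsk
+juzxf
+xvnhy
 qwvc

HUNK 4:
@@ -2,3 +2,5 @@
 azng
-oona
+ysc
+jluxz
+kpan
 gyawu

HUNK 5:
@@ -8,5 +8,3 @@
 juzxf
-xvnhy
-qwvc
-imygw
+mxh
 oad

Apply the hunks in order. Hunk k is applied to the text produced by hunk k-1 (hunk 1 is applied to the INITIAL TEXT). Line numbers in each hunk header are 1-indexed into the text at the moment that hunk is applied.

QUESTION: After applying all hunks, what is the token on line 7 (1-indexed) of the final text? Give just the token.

Answer: gsk

Derivation:
Hunk 1: at line 3 remove [zar,bql] add [wfk,ezum] -> 8 lines: heol azng usd wfk ezum qwvc imygw oad
Hunk 2: at line 1 remove [usd,wfk] add [oona,gyawu] -> 8 lines: heol azng oona gyawu ezum qwvc imygw oad
Hunk 3: at line 4 remove [ezum] add [gsk,juzxf,xvnhy] -> 10 lines: heol azng oona gyawu gsk juzxf xvnhy qwvc imygw oad
Hunk 4: at line 2 remove [oona] add [ysc,jluxz,kpan] -> 12 lines: heol azng ysc jluxz kpan gyawu gsk juzxf xvnhy qwvc imygw oad
Hunk 5: at line 8 remove [xvnhy,qwvc,imygw] add [mxh] -> 10 lines: heol azng ysc jluxz kpan gyawu gsk juzxf mxh oad
Final line 7: gsk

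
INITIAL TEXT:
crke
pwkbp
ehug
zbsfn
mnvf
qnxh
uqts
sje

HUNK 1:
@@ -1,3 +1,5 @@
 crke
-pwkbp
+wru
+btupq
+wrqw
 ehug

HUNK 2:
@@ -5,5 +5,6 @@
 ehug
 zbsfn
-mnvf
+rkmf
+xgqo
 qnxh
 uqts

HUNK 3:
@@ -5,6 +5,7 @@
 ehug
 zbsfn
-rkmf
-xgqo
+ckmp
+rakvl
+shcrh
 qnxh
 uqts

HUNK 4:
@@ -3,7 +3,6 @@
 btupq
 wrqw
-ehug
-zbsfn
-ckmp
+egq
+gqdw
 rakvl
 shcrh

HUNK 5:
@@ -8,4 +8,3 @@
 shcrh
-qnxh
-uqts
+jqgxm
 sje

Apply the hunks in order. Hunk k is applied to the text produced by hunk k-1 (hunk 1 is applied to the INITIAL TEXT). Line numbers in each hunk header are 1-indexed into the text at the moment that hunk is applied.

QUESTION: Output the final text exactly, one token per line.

Answer: crke
wru
btupq
wrqw
egq
gqdw
rakvl
shcrh
jqgxm
sje

Derivation:
Hunk 1: at line 1 remove [pwkbp] add [wru,btupq,wrqw] -> 10 lines: crke wru btupq wrqw ehug zbsfn mnvf qnxh uqts sje
Hunk 2: at line 5 remove [mnvf] add [rkmf,xgqo] -> 11 lines: crke wru btupq wrqw ehug zbsfn rkmf xgqo qnxh uqts sje
Hunk 3: at line 5 remove [rkmf,xgqo] add [ckmp,rakvl,shcrh] -> 12 lines: crke wru btupq wrqw ehug zbsfn ckmp rakvl shcrh qnxh uqts sje
Hunk 4: at line 3 remove [ehug,zbsfn,ckmp] add [egq,gqdw] -> 11 lines: crke wru btupq wrqw egq gqdw rakvl shcrh qnxh uqts sje
Hunk 5: at line 8 remove [qnxh,uqts] add [jqgxm] -> 10 lines: crke wru btupq wrqw egq gqdw rakvl shcrh jqgxm sje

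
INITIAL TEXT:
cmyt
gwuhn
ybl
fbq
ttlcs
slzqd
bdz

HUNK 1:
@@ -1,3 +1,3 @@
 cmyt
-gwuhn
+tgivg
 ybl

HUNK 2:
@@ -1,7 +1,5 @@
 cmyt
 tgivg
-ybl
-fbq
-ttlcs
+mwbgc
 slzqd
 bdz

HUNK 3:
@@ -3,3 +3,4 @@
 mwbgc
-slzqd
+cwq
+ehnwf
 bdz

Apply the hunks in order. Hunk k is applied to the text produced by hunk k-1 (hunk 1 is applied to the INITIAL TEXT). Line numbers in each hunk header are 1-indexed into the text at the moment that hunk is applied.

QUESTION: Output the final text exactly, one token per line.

Hunk 1: at line 1 remove [gwuhn] add [tgivg] -> 7 lines: cmyt tgivg ybl fbq ttlcs slzqd bdz
Hunk 2: at line 1 remove [ybl,fbq,ttlcs] add [mwbgc] -> 5 lines: cmyt tgivg mwbgc slzqd bdz
Hunk 3: at line 3 remove [slzqd] add [cwq,ehnwf] -> 6 lines: cmyt tgivg mwbgc cwq ehnwf bdz

Answer: cmyt
tgivg
mwbgc
cwq
ehnwf
bdz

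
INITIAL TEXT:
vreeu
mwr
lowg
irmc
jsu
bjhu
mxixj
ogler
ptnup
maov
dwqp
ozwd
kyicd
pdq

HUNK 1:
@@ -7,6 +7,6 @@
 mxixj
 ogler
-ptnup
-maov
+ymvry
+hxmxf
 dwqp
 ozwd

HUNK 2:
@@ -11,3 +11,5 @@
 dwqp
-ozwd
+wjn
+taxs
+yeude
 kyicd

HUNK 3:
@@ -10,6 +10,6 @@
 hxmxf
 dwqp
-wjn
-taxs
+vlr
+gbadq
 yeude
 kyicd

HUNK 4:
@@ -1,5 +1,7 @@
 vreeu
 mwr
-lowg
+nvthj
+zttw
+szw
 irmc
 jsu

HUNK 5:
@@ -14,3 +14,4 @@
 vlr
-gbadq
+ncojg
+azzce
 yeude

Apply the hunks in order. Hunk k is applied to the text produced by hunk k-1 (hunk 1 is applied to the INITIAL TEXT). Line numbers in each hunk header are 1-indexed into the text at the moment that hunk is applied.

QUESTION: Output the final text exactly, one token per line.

Hunk 1: at line 7 remove [ptnup,maov] add [ymvry,hxmxf] -> 14 lines: vreeu mwr lowg irmc jsu bjhu mxixj ogler ymvry hxmxf dwqp ozwd kyicd pdq
Hunk 2: at line 11 remove [ozwd] add [wjn,taxs,yeude] -> 16 lines: vreeu mwr lowg irmc jsu bjhu mxixj ogler ymvry hxmxf dwqp wjn taxs yeude kyicd pdq
Hunk 3: at line 10 remove [wjn,taxs] add [vlr,gbadq] -> 16 lines: vreeu mwr lowg irmc jsu bjhu mxixj ogler ymvry hxmxf dwqp vlr gbadq yeude kyicd pdq
Hunk 4: at line 1 remove [lowg] add [nvthj,zttw,szw] -> 18 lines: vreeu mwr nvthj zttw szw irmc jsu bjhu mxixj ogler ymvry hxmxf dwqp vlr gbadq yeude kyicd pdq
Hunk 5: at line 14 remove [gbadq] add [ncojg,azzce] -> 19 lines: vreeu mwr nvthj zttw szw irmc jsu bjhu mxixj ogler ymvry hxmxf dwqp vlr ncojg azzce yeude kyicd pdq

Answer: vreeu
mwr
nvthj
zttw
szw
irmc
jsu
bjhu
mxixj
ogler
ymvry
hxmxf
dwqp
vlr
ncojg
azzce
yeude
kyicd
pdq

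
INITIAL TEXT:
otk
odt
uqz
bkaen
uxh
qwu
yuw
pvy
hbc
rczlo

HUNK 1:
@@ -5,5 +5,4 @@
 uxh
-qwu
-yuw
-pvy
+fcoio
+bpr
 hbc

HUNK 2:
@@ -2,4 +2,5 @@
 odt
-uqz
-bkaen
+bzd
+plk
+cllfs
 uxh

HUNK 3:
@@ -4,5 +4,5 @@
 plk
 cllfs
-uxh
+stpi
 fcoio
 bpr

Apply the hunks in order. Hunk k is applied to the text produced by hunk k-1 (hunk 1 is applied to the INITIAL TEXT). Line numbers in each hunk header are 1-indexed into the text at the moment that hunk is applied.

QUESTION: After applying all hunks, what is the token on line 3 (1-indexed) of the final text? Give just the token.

Hunk 1: at line 5 remove [qwu,yuw,pvy] add [fcoio,bpr] -> 9 lines: otk odt uqz bkaen uxh fcoio bpr hbc rczlo
Hunk 2: at line 2 remove [uqz,bkaen] add [bzd,plk,cllfs] -> 10 lines: otk odt bzd plk cllfs uxh fcoio bpr hbc rczlo
Hunk 3: at line 4 remove [uxh] add [stpi] -> 10 lines: otk odt bzd plk cllfs stpi fcoio bpr hbc rczlo
Final line 3: bzd

Answer: bzd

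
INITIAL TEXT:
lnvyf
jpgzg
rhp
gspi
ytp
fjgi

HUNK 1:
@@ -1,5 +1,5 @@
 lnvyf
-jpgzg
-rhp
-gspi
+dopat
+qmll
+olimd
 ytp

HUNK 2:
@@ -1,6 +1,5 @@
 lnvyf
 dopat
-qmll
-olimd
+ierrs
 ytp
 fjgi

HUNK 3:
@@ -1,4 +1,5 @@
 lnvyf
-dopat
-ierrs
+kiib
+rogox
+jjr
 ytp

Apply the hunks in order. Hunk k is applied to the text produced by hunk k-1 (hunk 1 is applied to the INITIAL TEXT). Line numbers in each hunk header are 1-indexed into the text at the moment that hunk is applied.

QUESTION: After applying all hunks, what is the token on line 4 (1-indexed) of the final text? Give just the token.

Answer: jjr

Derivation:
Hunk 1: at line 1 remove [jpgzg,rhp,gspi] add [dopat,qmll,olimd] -> 6 lines: lnvyf dopat qmll olimd ytp fjgi
Hunk 2: at line 1 remove [qmll,olimd] add [ierrs] -> 5 lines: lnvyf dopat ierrs ytp fjgi
Hunk 3: at line 1 remove [dopat,ierrs] add [kiib,rogox,jjr] -> 6 lines: lnvyf kiib rogox jjr ytp fjgi
Final line 4: jjr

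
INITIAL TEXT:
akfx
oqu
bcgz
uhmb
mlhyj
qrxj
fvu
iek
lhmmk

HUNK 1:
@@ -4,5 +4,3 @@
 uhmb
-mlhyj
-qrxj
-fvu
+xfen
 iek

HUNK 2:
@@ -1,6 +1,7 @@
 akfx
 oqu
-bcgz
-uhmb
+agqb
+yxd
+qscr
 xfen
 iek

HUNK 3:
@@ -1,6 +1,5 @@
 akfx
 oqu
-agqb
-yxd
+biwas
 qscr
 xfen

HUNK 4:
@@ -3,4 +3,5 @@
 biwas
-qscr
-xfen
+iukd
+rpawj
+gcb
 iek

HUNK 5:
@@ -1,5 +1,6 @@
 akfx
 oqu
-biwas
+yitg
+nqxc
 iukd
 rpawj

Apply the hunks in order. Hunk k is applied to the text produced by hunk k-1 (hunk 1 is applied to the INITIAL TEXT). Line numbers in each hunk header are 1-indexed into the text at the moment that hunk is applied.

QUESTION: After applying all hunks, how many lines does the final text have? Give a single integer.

Answer: 9

Derivation:
Hunk 1: at line 4 remove [mlhyj,qrxj,fvu] add [xfen] -> 7 lines: akfx oqu bcgz uhmb xfen iek lhmmk
Hunk 2: at line 1 remove [bcgz,uhmb] add [agqb,yxd,qscr] -> 8 lines: akfx oqu agqb yxd qscr xfen iek lhmmk
Hunk 3: at line 1 remove [agqb,yxd] add [biwas] -> 7 lines: akfx oqu biwas qscr xfen iek lhmmk
Hunk 4: at line 3 remove [qscr,xfen] add [iukd,rpawj,gcb] -> 8 lines: akfx oqu biwas iukd rpawj gcb iek lhmmk
Hunk 5: at line 1 remove [biwas] add [yitg,nqxc] -> 9 lines: akfx oqu yitg nqxc iukd rpawj gcb iek lhmmk
Final line count: 9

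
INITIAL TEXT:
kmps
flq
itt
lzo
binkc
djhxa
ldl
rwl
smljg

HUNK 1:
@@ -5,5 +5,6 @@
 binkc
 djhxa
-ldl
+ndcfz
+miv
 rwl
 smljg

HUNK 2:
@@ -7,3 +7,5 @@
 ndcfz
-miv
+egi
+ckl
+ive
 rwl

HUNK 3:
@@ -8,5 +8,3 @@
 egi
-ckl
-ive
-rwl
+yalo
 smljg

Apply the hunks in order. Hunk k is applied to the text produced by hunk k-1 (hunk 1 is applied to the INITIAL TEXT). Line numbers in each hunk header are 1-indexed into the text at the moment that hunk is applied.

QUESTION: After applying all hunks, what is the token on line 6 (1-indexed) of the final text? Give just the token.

Hunk 1: at line 5 remove [ldl] add [ndcfz,miv] -> 10 lines: kmps flq itt lzo binkc djhxa ndcfz miv rwl smljg
Hunk 2: at line 7 remove [miv] add [egi,ckl,ive] -> 12 lines: kmps flq itt lzo binkc djhxa ndcfz egi ckl ive rwl smljg
Hunk 3: at line 8 remove [ckl,ive,rwl] add [yalo] -> 10 lines: kmps flq itt lzo binkc djhxa ndcfz egi yalo smljg
Final line 6: djhxa

Answer: djhxa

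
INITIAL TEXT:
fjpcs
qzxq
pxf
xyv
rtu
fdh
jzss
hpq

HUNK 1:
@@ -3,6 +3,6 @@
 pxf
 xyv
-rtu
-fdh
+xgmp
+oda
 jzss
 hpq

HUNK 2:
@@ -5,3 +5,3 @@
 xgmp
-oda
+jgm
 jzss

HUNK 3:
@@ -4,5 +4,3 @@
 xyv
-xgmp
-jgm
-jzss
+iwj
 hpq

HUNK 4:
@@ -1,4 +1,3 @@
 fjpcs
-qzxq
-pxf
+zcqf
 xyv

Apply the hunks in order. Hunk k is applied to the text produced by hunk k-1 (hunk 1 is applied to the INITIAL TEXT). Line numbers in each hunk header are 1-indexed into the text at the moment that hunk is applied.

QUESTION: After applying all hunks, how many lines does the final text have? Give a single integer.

Hunk 1: at line 3 remove [rtu,fdh] add [xgmp,oda] -> 8 lines: fjpcs qzxq pxf xyv xgmp oda jzss hpq
Hunk 2: at line 5 remove [oda] add [jgm] -> 8 lines: fjpcs qzxq pxf xyv xgmp jgm jzss hpq
Hunk 3: at line 4 remove [xgmp,jgm,jzss] add [iwj] -> 6 lines: fjpcs qzxq pxf xyv iwj hpq
Hunk 4: at line 1 remove [qzxq,pxf] add [zcqf] -> 5 lines: fjpcs zcqf xyv iwj hpq
Final line count: 5

Answer: 5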